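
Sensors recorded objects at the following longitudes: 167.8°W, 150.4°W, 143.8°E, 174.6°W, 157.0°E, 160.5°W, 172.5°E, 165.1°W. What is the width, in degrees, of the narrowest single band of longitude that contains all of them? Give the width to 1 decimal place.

65.8°

Sort the longitudes: -174.6°, -167.8°, -165.1°, -160.5°, -150.4°, +143.8°, +157.0°, +172.5°.
Eastward gaps between consecutive values (wrapping around): 6.8°, 2.7°, 4.6°, 10.1°, 294.2°, 13.2°, 15.5°, 12.9°.
Largest gap = 294.2° ⇒ minimal covering band is its complement: 360° − 294.2° = 65.8°.
Band runs from +143.8° eastward to -150.4°, crossing the antimeridian.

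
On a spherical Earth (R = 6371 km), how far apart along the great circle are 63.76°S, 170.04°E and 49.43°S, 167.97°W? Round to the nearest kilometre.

Δλ = -167.97 − 170.04 = -338.01°; wrapped into (−180°, 180°]: 21.99°.
Δφ = -49.43 − -63.76 = 14.33°.
a = sin²(Δφ/2) + cos φ₁ · cos φ₂ · sin²(Δλ/2) = 0.026017.
c = 2·atan2(√a, √(1−a)) = 0.32401 rad → d = 6371·c ≈ 2064.26 km.

2064 km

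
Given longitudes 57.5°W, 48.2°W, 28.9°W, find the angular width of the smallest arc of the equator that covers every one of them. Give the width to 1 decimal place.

Sort the longitudes: -57.5°, -48.2°, -28.9°.
Eastward gaps between consecutive values (wrapping around): 9.3°, 19.3°, 331.4°.
Largest gap = 331.4° ⇒ minimal covering band is its complement: 360° − 331.4° = 28.6°.
Band runs from -57.5° eastward to -28.9°.

28.6°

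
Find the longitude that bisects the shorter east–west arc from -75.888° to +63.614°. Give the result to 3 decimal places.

Signed shortest Δλ from -75.888° to +63.614° is +139.502°.
Midpoint longitude = -75.888° + (+139.502°)/2 = -75.888° + 69.751° = -6.137°.

-6.137°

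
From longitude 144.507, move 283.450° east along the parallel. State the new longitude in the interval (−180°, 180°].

+67.957°

Start at +144.507°; shift +283.450° → +427.957°.
+427.957° lies outside (−180°, 180°]; subtract 360° → +67.957°.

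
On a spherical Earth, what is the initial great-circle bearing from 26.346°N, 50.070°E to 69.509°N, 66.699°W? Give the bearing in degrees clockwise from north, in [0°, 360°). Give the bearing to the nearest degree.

Δλ = -66.699 − 50.070 = -116.769°.
θ = atan2( sin Δλ · cos φ₂ , cos φ₁ · sin φ₂ − sin φ₁ · cos φ₂ · cos Δλ )
  = atan2(-0.31254, 0.90940) = -18.967° → normalised to [0°, 360°): 341.033°.

341°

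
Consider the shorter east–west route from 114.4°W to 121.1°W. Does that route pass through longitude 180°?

No

Signed shortest Δλ = ((-121.1 − -114.4 + 180) mod 360) − 180 = -6.7°.
Going west by 6.7° from -114.4° reaches -121.1° without touching 180°.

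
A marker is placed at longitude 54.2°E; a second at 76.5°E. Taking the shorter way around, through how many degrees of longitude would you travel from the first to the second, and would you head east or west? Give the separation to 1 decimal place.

22.3° east

Raw difference: 76.5 − 54.2 = 22.3°.
Normalise into (−180°, 180°]: 22.3° stays 22.3°.
Positive ⇒ the second point lies to the east; separation 22.3°.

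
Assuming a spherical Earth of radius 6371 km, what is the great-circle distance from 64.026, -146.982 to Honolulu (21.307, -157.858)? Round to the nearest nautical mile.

2602 nmi

Δλ = -157.858 − -146.982 = -10.876°.
Δφ = 21.307 − 64.026 = -42.719°.
a = sin²(Δφ/2) + cos φ₁ · cos φ₂ · sin²(Δλ/2) = 0.136320.
c = 2·atan2(√a, √(1−a)) = 0.75633 rad → d = 6371·c ≈ 4818.57 km ≈ 2601.82 nmi.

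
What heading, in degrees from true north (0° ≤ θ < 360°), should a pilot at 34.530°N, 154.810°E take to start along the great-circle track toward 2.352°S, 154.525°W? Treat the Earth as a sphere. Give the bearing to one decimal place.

Δλ = -154.525 − 154.810 = -309.335°; wrapped into (−180°, 180°]: 50.665°.
θ = atan2( sin Δλ · cos φ₂ , cos φ₁ · sin φ₂ − sin φ₁ · cos φ₂ · cos Δλ )
  = atan2(0.77280, -0.39280) = 116.943° → normalised to [0°, 360°): 116.943°.

116.9°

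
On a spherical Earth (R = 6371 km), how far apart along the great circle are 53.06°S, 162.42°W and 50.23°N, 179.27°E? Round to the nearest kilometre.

Δλ = 179.27 − -162.42 = 341.69°; wrapped into (−180°, 180°]: -18.31°.
Δφ = 50.23 − -53.06 = 103.29°.
a = sin²(Δφ/2) + cos φ₁ · cos φ₂ · sin²(Δλ/2) = 0.624672.
c = 2·atan2(√a, √(1−a)) = 1.82280 rad → d = 6371·c ≈ 11613.06 km.

11613 km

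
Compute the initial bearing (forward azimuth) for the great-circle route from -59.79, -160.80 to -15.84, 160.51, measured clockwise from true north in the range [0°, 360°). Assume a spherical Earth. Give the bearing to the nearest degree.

Δλ = 160.51 − -160.80 = 321.31°; wrapped into (−180°, 180°]: -38.69°.
θ = atan2( sin Δλ · cos φ₂ , cos φ₁ · sin φ₂ − sin φ₁ · cos φ₂ · cos Δλ )
  = atan2(-0.60137, 0.51158) = -49.613° → normalised to [0°, 360°): 310.387°.

310°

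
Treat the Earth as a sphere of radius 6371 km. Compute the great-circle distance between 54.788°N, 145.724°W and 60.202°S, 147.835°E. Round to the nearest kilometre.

Δλ = 147.835 − -145.724 = 293.559°; wrapped into (−180°, 180°]: -66.441°.
Δφ = -60.202 − 54.788 = -114.990°.
a = sin²(Δφ/2) + cos φ₁ · cos φ₂ · sin²(Δλ/2) = 0.797236.
c = 2·atan2(√a, √(1−a)) = 2.20740 rad → d = 6371·c ≈ 14063.38 km.

14063 km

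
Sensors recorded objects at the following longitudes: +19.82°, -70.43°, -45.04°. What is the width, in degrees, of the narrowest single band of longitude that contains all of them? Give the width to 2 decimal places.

90.25°

Sort the longitudes: -70.43°, -45.04°, +19.82°.
Eastward gaps between consecutive values (wrapping around): 25.39°, 64.86°, 269.75°.
Largest gap = 269.75° ⇒ minimal covering band is its complement: 360° − 269.75° = 90.25°.
Band runs from -70.43° eastward to +19.82°.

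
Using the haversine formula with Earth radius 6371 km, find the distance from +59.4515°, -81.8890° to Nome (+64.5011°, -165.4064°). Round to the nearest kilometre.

4078 km

Δλ = -165.4064 − -81.8890 = -83.5174°.
Δφ = 64.5011 − 59.4515 = 5.0496°.
a = sin²(Δφ/2) + cos φ₁ · cos φ₂ · sin²(Δλ/2) = 0.098992.
c = 2·atan2(√a, √(1−a)) = 0.64013 rad → d = 6371·c ≈ 4078.29 km.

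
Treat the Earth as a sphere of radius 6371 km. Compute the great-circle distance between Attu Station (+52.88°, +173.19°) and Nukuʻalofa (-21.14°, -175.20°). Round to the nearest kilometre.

Δλ = -175.20 − 173.19 = -348.39°; wrapped into (−180°, 180°]: 11.61°.
Δφ = -21.14 − 52.88 = -74.02°.
a = sin²(Δφ/2) + cos φ₁ · cos φ₂ · sin²(Δλ/2) = 0.368107.
c = 2·atan2(√a, √(1−a)) = 1.30385 rad → d = 6371·c ≈ 8306.84 km.

8307 km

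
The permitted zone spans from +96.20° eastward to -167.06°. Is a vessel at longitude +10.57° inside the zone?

Band width going east from +96.20° to -167.06°: ((-167.06 − 96.20) mod 360) = 96.74°.
Offset of +10.57° east of the west edge: ((10.57 − 96.20) mod 360) = 274.37°.
274.37° > 96.74° ⇒ outside.

No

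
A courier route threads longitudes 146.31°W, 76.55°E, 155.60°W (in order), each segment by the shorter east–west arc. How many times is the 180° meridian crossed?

Leg 1: -146.31° → +76.55°, shortest Δλ = -137.14° (west) — crosses 180°.
Leg 2: +76.55° → -155.60°, shortest Δλ = 127.85° (east) — crosses 180°.
Total crossings: 2.

2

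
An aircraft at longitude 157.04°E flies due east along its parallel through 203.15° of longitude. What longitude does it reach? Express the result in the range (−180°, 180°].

Start at +157.04°; shift +203.15° → +360.19°.
+360.19° lies outside (−180°, 180°]; subtract 360° → +0.19°.

0.19°E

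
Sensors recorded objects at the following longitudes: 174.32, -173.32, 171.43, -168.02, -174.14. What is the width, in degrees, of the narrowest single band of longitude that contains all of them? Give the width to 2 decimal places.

20.55°

Sort the longitudes: -174.14°, -173.32°, -168.02°, +171.43°, +174.32°.
Eastward gaps between consecutive values (wrapping around): 0.82°, 5.30°, 339.45°, 2.89°, 11.54°.
Largest gap = 339.45° ⇒ minimal covering band is its complement: 360° − 339.45° = 20.55°.
Band runs from +171.43° eastward to -168.02°, crossing the antimeridian.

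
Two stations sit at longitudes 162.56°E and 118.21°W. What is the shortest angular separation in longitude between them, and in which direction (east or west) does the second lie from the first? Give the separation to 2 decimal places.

79.23° east

Raw difference: -118.21 − 162.56 = -280.77°.
Normalise into (−180°, 180°]: -280.77° + 360° = 79.23°.
Positive ⇒ the second point lies to the east; separation 79.23°.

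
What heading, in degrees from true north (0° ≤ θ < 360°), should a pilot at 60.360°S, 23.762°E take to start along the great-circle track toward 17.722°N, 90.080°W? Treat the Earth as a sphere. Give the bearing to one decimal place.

Δλ = -90.080 − 23.762 = -113.842°.
θ = atan2( sin Δλ · cos φ₂ , cos φ₁ · sin φ₂ − sin φ₁ · cos φ₂ · cos Δλ )
  = atan2(-0.87126, -0.18411) = -101.932° → normalised to [0°, 360°): 258.068°.

258.1°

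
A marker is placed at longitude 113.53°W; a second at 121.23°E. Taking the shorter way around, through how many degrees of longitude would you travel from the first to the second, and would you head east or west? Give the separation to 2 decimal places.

125.24° west

Raw difference: 121.23 − -113.53 = 234.76°.
Normalise into (−180°, 180°]: 234.76° − 360° = -125.24°.
Negative ⇒ the second point lies to the west; separation 125.24°.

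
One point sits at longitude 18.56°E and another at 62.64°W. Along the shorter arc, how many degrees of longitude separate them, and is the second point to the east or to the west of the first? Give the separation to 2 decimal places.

Raw difference: -62.64 − 18.56 = -81.2°.
Normalise into (−180°, 180°]: -81.2° stays -81.2°.
Negative ⇒ the second point lies to the west; separation 81.20°.

81.20° west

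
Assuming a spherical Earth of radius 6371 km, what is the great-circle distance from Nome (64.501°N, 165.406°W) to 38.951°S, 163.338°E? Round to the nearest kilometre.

Δλ = 163.338 − -165.406 = 328.744°; wrapped into (−180°, 180°]: -31.256°.
Δφ = -38.951 − 64.501 = -103.452°.
a = sin²(Δφ/2) + cos φ₁ · cos φ₂ · sin²(Δλ/2) = 0.640611.
c = 2·atan2(√a, √(1−a)) = 1.85586 rad → d = 6371·c ≈ 11823.71 km.

11824 km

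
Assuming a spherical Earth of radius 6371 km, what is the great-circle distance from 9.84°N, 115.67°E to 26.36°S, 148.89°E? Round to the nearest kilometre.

5392 km

Δλ = 148.89 − 115.67 = 33.22°.
Δφ = -26.36 − 9.84 = -36.20°.
a = sin²(Δφ/2) + cos φ₁ · cos φ₂ · sin²(Δλ/2) = 0.168660.
c = 2·atan2(√a, √(1−a)) = 0.84640 rad → d = 6371·c ≈ 5392.44 km.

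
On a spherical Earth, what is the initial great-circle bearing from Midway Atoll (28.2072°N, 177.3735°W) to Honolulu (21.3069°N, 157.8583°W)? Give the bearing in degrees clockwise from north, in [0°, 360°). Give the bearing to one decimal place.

106.9°

Δλ = -157.8583 − -177.3735 = 19.5152°.
θ = atan2( sin Δλ · cos φ₂ , cos φ₁ · sin φ₂ − sin φ₁ · cos φ₂ · cos Δλ )
  = atan2(0.31122, -0.09484) = 106.949° → normalised to [0°, 360°): 106.949°.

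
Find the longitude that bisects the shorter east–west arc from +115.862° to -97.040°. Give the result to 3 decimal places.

Signed shortest Δλ from +115.862° to -97.040° is +147.098°.
Midpoint longitude = +115.862° + (+147.098°)/2 = +115.862° + 73.549° = +189.411°.
Normalise into (−180°, 180°]: -170.589°.
(The naïve average (+115.862 + -97.040)/2 = 9.411° is on the wrong side of the globe.)

-170.589°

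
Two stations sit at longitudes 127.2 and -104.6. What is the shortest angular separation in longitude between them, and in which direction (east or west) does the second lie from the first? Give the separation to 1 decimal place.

Raw difference: -104.6 − 127.2 = -231.8°.
Normalise into (−180°, 180°]: -231.8° + 360° = 128.2°.
Positive ⇒ the second point lies to the east; separation 128.2°.

128.2° east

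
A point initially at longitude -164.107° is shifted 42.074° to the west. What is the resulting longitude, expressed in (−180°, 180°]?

+153.819°

Start at -164.107°; shift −42.074° → -206.181°.
-206.181° lies outside (−180°, 180°]; add 360° → +153.819°.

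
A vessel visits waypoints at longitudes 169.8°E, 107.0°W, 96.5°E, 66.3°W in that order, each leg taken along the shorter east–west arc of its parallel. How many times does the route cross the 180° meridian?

2

Leg 1: +169.8° → -107.0°, shortest Δλ = 83.2° (east) — crosses 180°.
Leg 2: -107.0° → +96.5°, shortest Δλ = -156.5° (west) — crosses 180°.
Leg 3: +96.5° → -66.3°, shortest Δλ = -162.8° (west) — does not cross 180°.
Total crossings: 2.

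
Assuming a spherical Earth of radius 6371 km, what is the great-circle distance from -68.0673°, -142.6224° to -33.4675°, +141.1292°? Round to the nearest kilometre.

6022 km

Δλ = 141.1292 − -142.6224 = 283.7516°; wrapped into (−180°, 180°]: -76.2484°.
Δφ = -33.4675 − -68.0673 = 34.5998°.
a = sin²(Δφ/2) + cos φ₁ · cos φ₂ · sin²(Δλ/2) = 0.207190.
c = 2·atan2(√a, √(1−a)) = 0.94515 rad → d = 6371·c ≈ 6021.57 km.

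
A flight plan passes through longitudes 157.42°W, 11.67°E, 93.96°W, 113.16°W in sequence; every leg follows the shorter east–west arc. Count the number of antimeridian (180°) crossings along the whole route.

Leg 1: -157.42° → +11.67°, shortest Δλ = 169.09° (east) — does not cross 180°.
Leg 2: +11.67° → -93.96°, shortest Δλ = -105.63° (west) — does not cross 180°.
Leg 3: -93.96° → -113.16°, shortest Δλ = -19.2° (west) — does not cross 180°.
Total crossings: 0.

0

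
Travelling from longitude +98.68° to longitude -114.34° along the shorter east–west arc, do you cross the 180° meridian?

Naïve |-114.34 − 98.68| = 213.02° > 180°, so the shorter arc goes the other way round — across 180°.
Signed shortest Δλ = ((-114.34 − 98.68 + 180) mod 360) − 180 = 146.98°.
Going east by 146.98° from +98.68° passes through 180° before reaching -114.34°.

Yes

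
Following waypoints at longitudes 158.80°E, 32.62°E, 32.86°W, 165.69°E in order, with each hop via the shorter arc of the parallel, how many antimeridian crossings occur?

1

Leg 1: +158.80° → +32.62°, shortest Δλ = -126.18° (west) — does not cross 180°.
Leg 2: +32.62° → -32.86°, shortest Δλ = -65.48° (west) — does not cross 180°.
Leg 3: -32.86° → +165.69°, shortest Δλ = -161.45° (west) — crosses 180°.
Total crossings: 1.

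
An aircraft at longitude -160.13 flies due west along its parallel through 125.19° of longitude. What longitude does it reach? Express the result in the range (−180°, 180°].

+74.68°

Start at -160.13°; shift −125.19° → -285.32°.
-285.32° lies outside (−180°, 180°]; add 360° → +74.68°.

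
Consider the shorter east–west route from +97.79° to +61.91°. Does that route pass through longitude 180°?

No

Signed shortest Δλ = ((61.91 − 97.79 + 180) mod 360) − 180 = -35.88°.
Going west by 35.88° from +97.79° reaches +61.91° without touching 180°.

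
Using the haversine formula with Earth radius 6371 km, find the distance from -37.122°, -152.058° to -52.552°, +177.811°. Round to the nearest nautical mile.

Δλ = 177.811 − -152.058 = 329.869°; wrapped into (−180°, 180°]: -30.131°.
Δφ = -52.552 − -37.122 = -15.430°.
a = sin²(Δφ/2) + cos φ₁ · cos φ₂ · sin²(Δλ/2) = 0.050777.
c = 2·atan2(√a, √(1−a)) = 0.45458 rad → d = 6371·c ≈ 2896.11 km ≈ 1563.77 nmi.

1564 nmi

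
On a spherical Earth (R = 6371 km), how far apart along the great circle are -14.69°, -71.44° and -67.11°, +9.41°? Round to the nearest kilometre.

Δλ = 9.41 − -71.44 = 80.85°.
Δφ = -67.11 − -14.69 = -52.42°.
a = sin²(Δφ/2) + cos φ₁ · cos φ₂ · sin²(Δλ/2) = 0.353275.
c = 2·atan2(√a, √(1−a)) = 1.27296 rad → d = 6371·c ≈ 8110.04 km.

8110 km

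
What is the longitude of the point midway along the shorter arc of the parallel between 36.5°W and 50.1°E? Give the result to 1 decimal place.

6.8°E

Signed shortest Δλ from -36.5° to +50.1° is +86.6°.
Midpoint longitude = -36.5° + (+86.6°)/2 = -36.5° + 43.3° = +6.8°.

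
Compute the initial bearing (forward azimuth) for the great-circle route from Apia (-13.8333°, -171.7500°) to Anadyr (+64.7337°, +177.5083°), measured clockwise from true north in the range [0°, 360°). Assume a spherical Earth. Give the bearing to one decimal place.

355.4°

Δλ = 177.5083 − -171.7500 = 349.2583°; wrapped into (−180°, 180°]: -10.7417°.
θ = atan2( sin Δλ · cos φ₂ , cos φ₁ · sin φ₂ − sin φ₁ · cos φ₂ · cos Δλ )
  = atan2(-0.07955, 0.97837) = -4.649° → normalised to [0°, 360°): 355.351°.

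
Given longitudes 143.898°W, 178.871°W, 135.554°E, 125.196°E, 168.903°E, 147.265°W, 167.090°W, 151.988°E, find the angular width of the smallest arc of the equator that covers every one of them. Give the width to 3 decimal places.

Sort the longitudes: -178.871°, -167.090°, -147.265°, -143.898°, +125.196°, +135.554°, +151.988°, +168.903°.
Eastward gaps between consecutive values (wrapping around): 11.781°, 19.825°, 3.367°, 269.094°, 10.358°, 16.434°, 16.915°, 12.226°.
Largest gap = 269.094° ⇒ minimal covering band is its complement: 360° − 269.094° = 90.906°.
Band runs from +125.196° eastward to -143.898°, crossing the antimeridian.

90.906°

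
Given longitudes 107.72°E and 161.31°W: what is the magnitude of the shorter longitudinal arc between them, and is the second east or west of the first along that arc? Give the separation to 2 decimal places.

Raw difference: -161.31 − 107.72 = -269.03°.
Normalise into (−180°, 180°]: -269.03° + 360° = 90.97°.
Positive ⇒ the second point lies to the east; separation 90.97°.

90.97° east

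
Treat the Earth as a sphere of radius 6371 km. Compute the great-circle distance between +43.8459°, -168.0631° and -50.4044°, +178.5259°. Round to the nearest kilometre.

Δλ = 178.5259 − -168.0631 = 346.5890°; wrapped into (−180°, 180°]: -13.4110°.
Δφ = -50.4044 − 43.8459 = -94.2503°.
a = sin²(Δφ/2) + cos φ₁ · cos φ₂ · sin²(Δλ/2) = 0.543324.
c = 2·atan2(√a, √(1−a)) = 1.65755 rad → d = 6371·c ≈ 10560.27 km.

10560 km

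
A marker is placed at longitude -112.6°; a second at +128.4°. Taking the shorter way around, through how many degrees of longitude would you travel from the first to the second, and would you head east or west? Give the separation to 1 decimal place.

119.0° west

Raw difference: 128.4 − -112.6 = 241.0°.
Normalise into (−180°, 180°]: 241.0° − 360° = -119.0°.
Negative ⇒ the second point lies to the west; separation 119.0°.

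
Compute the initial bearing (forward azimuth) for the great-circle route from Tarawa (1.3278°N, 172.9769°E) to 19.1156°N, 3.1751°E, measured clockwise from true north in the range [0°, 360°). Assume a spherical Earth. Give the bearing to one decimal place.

334.4°

Δλ = 3.1751 − 172.9769 = -169.8018°.
θ = atan2( sin Δλ · cos φ₂ , cos φ₁ · sin φ₂ − sin φ₁ · cos φ₂ · cos Δλ )
  = atan2(-0.16729, 0.34894) = -25.615° → normalised to [0°, 360°): 334.385°.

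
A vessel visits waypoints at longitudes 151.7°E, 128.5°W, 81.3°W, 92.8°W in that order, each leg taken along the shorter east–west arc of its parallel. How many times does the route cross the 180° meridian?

1

Leg 1: +151.7° → -128.5°, shortest Δλ = 79.8° (east) — crosses 180°.
Leg 2: -128.5° → -81.3°, shortest Δλ = 47.2° (east) — does not cross 180°.
Leg 3: -81.3° → -92.8°, shortest Δλ = -11.5° (west) — does not cross 180°.
Total crossings: 1.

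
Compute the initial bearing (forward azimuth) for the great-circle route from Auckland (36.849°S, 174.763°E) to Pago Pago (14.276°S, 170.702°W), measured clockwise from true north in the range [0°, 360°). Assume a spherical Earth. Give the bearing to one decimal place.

Δλ = -170.702 − 174.763 = -345.465°; wrapped into (−180°, 180°]: 14.535°.
θ = atan2( sin Δλ · cos φ₂ , cos φ₁ · sin φ₂ − sin φ₁ · cos φ₂ · cos Δλ )
  = atan2(0.24322, 0.36526) = 33.659° → normalised to [0°, 360°): 33.659°.

33.7°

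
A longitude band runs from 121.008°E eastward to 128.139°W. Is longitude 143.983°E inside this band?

Yes

Band width going east from +121.008° to -128.139°: ((-128.139 − 121.008) mod 360) = 110.853°.
Offset of +143.983° east of the west edge: ((143.983 − 121.008) mod 360) = 22.975°.
22.975° ≤ 110.853° ⇒ inside.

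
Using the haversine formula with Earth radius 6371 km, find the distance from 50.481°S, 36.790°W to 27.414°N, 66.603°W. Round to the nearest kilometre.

Δλ = -66.603 − -36.790 = -29.813°.
Δφ = 27.414 − -50.481 = 77.895°.
a = sin²(Δφ/2) + cos φ₁ · cos φ₂ · sin²(Δλ/2) = 0.432528.
c = 2·atan2(√a, √(1−a)) = 1.43544 rad → d = 6371·c ≈ 9145.18 km.

9145 km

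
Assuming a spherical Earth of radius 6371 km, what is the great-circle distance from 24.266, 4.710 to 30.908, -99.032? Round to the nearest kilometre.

9846 km

Δλ = -99.032 − 4.710 = -103.742°.
Δφ = 30.908 − 24.266 = 6.642°.
a = sin²(Δφ/2) + cos φ₁ · cos φ₂ · sin²(Δλ/2) = 0.487354.
c = 2·atan2(√a, √(1−a)) = 1.54550 rad → d = 6371·c ≈ 9846.39 km.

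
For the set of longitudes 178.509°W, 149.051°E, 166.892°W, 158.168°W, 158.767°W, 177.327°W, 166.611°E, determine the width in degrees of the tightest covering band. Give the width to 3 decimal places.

Sort the longitudes: -178.509°, -177.327°, -166.892°, -158.767°, -158.168°, +149.051°, +166.611°.
Eastward gaps between consecutive values (wrapping around): 1.182°, 10.435°, 8.125°, 0.599°, 307.219°, 17.560°, 14.880°.
Largest gap = 307.219° ⇒ minimal covering band is its complement: 360° − 307.219° = 52.781°.
Band runs from +149.051° eastward to -158.168°, crossing the antimeridian.

52.781°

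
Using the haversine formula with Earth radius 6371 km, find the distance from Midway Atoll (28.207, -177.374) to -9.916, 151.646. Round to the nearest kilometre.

Δλ = 151.646 − -177.374 = 329.020°; wrapped into (−180°, 180°]: -30.980°.
Δφ = -9.916 − 28.207 = -38.123°.
a = sin²(Δφ/2) + cos φ₁ · cos φ₂ · sin²(Δλ/2) = 0.168574.
c = 2·atan2(√a, √(1−a)) = 0.84617 rad → d = 6371·c ≈ 5390.97 km.

5391 km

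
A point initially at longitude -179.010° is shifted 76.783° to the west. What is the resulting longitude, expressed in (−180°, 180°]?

+104.207°

Start at -179.010°; shift −76.783° → -255.793°.
-255.793° lies outside (−180°, 180°]; add 360° → +104.207°.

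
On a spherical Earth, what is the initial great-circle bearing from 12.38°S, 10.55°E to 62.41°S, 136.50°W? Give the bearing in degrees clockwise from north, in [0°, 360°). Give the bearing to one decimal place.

194.9°

Δλ = -136.50 − 10.55 = -147.05°.
θ = atan2( sin Δλ · cos φ₂ , cos φ₁ · sin φ₂ − sin φ₁ · cos φ₂ · cos Δλ )
  = atan2(-0.25191, -0.94900) = -165.134° → normalised to [0°, 360°): 194.866°.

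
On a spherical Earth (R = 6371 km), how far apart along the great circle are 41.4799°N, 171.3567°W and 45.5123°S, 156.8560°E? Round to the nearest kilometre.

10175 km

Δλ = 156.8560 − -171.3567 = 328.2127°; wrapped into (−180°, 180°]: -31.7873°.
Δφ = -45.5123 − 41.4799 = -86.9922°.
a = sin²(Δφ/2) + cos φ₁ · cos φ₂ · sin²(Δλ/2) = 0.513136.
c = 2·atan2(√a, √(1−a)) = 1.59707 rad → d = 6371·c ≈ 10174.95 km.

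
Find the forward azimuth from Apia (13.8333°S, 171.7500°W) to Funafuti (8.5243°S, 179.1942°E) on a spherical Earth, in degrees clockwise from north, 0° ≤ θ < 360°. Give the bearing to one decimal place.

Δλ = 179.1942 − -171.7500 = 350.9442°; wrapped into (−180°, 180°]: -9.0558°.
θ = atan2( sin Δλ · cos φ₂ , cos φ₁ · sin φ₂ − sin φ₁ · cos φ₂ · cos Δλ )
  = atan2(-0.15566, 0.08958) = -60.080° → normalised to [0°, 360°): 299.920°.

299.9°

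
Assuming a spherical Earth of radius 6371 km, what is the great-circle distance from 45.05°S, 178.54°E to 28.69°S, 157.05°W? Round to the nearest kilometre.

Δλ = -157.05 − 178.54 = -335.59°; wrapped into (−180°, 180°]: 24.41°.
Δφ = -28.69 − -45.05 = 16.36°.
a = sin²(Δφ/2) + cos φ₁ · cos φ₂ · sin²(Δλ/2) = 0.047944.
c = 2·atan2(√a, √(1−a)) = 0.44150 rad → d = 6371·c ≈ 2812.79 km.

2813 km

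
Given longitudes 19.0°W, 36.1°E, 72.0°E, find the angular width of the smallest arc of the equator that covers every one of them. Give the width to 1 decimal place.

91.0°

Sort the longitudes: -19.0°, +36.1°, +72.0°.
Eastward gaps between consecutive values (wrapping around): 55.1°, 35.9°, 269.0°.
Largest gap = 269.0° ⇒ minimal covering band is its complement: 360° − 269.0° = 91.0°.
Band runs from -19.0° eastward to +72.0°.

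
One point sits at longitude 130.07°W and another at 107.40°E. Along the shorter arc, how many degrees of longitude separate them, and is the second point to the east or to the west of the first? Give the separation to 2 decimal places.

Raw difference: 107.40 − -130.07 = 237.47°.
Normalise into (−180°, 180°]: 237.47° − 360° = -122.53°.
Negative ⇒ the second point lies to the west; separation 122.53°.

122.53° west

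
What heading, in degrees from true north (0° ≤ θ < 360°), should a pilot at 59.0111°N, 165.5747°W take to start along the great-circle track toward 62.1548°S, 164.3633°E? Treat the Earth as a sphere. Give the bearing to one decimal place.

196.3°

Δλ = 164.3633 − -165.5747 = 329.9380°; wrapped into (−180°, 180°]: -30.0620°.
θ = atan2( sin Δλ · cos φ₂ , cos φ₁ · sin φ₂ − sin φ₁ · cos φ₂ · cos Δλ )
  = atan2(-0.23398, -0.80181) = -163.732° → normalised to [0°, 360°): 196.268°.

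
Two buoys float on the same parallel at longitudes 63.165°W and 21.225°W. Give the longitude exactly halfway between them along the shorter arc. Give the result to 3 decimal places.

42.195°W

Signed shortest Δλ from -63.165° to -21.225° is +41.940°.
Midpoint longitude = -63.165° + (+41.940°)/2 = -63.165° + 20.970° = -42.195°.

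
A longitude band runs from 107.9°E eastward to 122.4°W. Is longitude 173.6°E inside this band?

Yes

Band width going east from +107.9° to -122.4°: ((-122.4 − 107.9) mod 360) = 129.7°.
Offset of +173.6° east of the west edge: ((173.6 − 107.9) mod 360) = 65.7°.
65.7° ≤ 129.7° ⇒ inside.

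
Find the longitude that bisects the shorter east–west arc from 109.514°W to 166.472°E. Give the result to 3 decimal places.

151.521°W

Signed shortest Δλ from -109.514° to +166.472° is -84.014°.
Midpoint longitude = -109.514° + (-84.014°)/2 = -109.514° − 42.007° = -151.521°.
(The naïve average (-109.514 + +166.472)/2 = 28.479° is on the wrong side of the globe.)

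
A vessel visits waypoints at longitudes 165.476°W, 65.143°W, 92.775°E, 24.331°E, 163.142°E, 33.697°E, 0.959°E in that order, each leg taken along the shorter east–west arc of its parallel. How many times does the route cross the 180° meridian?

Leg 1: -165.476° → -65.143°, shortest Δλ = 100.333° (east) — does not cross 180°.
Leg 2: -65.143° → +92.775°, shortest Δλ = 157.918° (east) — does not cross 180°.
Leg 3: +92.775° → +24.331°, shortest Δλ = -68.444° (west) — does not cross 180°.
Leg 4: +24.331° → +163.142°, shortest Δλ = 138.811° (east) — does not cross 180°.
Leg 5: +163.142° → +33.697°, shortest Δλ = -129.445° (west) — does not cross 180°.
Leg 6: +33.697° → +0.959°, shortest Δλ = -32.738° (west) — does not cross 180°.
Total crossings: 0.

0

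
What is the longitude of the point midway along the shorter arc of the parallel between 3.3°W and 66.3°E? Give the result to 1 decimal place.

31.5°E

Signed shortest Δλ from -3.3° to +66.3° is +69.6°.
Midpoint longitude = -3.3° + (+69.6°)/2 = -3.3° + 34.8° = +31.5°.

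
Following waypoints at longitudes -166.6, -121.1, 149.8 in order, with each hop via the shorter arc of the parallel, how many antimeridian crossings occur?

Leg 1: -166.6° → -121.1°, shortest Δλ = 45.5° (east) — does not cross 180°.
Leg 2: -121.1° → +149.8°, shortest Δλ = -89.1° (west) — crosses 180°.
Total crossings: 1.

1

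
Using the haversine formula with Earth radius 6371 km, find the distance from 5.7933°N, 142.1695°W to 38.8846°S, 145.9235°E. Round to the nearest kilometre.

Δλ = 145.9235 − -142.1695 = 288.0930°; wrapped into (−180°, 180°]: -71.9070°.
Δφ = -38.8846 − 5.7933 = -44.6779°.
a = sin²(Δφ/2) + cos φ₁ · cos φ₂ · sin²(Δλ/2) = 0.411428.
c = 2·atan2(√a, √(1−a)) = 1.39271 rad → d = 6371·c ≈ 8872.97 km.

8873 km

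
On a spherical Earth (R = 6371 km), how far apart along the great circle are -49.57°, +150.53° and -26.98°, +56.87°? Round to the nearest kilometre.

8010 km

Δλ = 56.87 − 150.53 = -93.66°.
Δφ = -26.98 − -49.57 = 22.59°.
a = sin²(Δφ/2) + cos φ₁ · cos φ₂ · sin²(Δλ/2) = 0.345776.
c = 2·atan2(√a, √(1−a)) = 1.25724 rad → d = 6371·c ≈ 8009.85 km.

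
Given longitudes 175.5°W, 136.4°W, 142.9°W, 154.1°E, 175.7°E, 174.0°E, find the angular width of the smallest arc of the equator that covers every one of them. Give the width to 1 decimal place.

69.5°

Sort the longitudes: -175.5°, -142.9°, -136.4°, +154.1°, +174.0°, +175.7°.
Eastward gaps between consecutive values (wrapping around): 32.6°, 6.5°, 290.5°, 19.9°, 1.7°, 8.8°.
Largest gap = 290.5° ⇒ minimal covering band is its complement: 360° − 290.5° = 69.5°.
Band runs from +154.1° eastward to -136.4°, crossing the antimeridian.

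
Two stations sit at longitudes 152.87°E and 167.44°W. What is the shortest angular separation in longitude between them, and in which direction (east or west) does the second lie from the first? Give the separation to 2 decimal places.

39.69° east

Raw difference: -167.44 − 152.87 = -320.31°.
Normalise into (−180°, 180°]: -320.31° + 360° = 39.69°.
Positive ⇒ the second point lies to the east; separation 39.69°.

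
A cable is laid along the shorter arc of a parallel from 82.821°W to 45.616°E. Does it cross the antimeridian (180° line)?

Signed shortest Δλ = ((45.616 − -82.821 + 180) mod 360) − 180 = 128.437°.
Going east by 128.437° from -82.821° reaches +45.616° without touching 180°.

No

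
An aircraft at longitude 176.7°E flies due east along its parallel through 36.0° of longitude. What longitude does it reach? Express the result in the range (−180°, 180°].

147.3°W

Start at +176.7°; shift +36.0° → +212.7°.
+212.7° lies outside (−180°, 180°]; subtract 360° → -147.3°.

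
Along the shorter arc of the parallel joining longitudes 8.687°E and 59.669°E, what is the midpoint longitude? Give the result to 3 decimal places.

Signed shortest Δλ from +8.687° to +59.669° is +50.982°.
Midpoint longitude = +8.687° + (+50.982°)/2 = +8.687° + 25.491° = +34.178°.

34.178°E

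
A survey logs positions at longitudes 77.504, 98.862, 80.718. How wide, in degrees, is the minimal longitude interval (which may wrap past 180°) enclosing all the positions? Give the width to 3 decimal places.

Sort the longitudes: +77.504°, +80.718°, +98.862°.
Eastward gaps between consecutive values (wrapping around): 3.214°, 18.144°, 338.642°.
Largest gap = 338.642° ⇒ minimal covering band is its complement: 360° − 338.642° = 21.358°.
Band runs from +77.504° eastward to +98.862°.

21.358°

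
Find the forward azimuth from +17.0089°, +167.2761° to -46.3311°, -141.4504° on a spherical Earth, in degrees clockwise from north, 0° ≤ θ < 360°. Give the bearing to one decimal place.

146.6°

Δλ = -141.4504 − 167.2761 = -308.7265°; wrapped into (−180°, 180°]: 51.2735°.
θ = atan2( sin Δλ · cos φ₂ , cos φ₁ · sin φ₂ − sin φ₁ · cos φ₂ · cos Δλ )
  = atan2(0.53868, -0.81806) = 146.636° → normalised to [0°, 360°): 146.636°.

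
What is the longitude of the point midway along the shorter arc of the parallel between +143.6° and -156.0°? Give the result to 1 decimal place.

Signed shortest Δλ from +143.6° to -156.0° is +60.4°.
Midpoint longitude = +143.6° + (+60.4°)/2 = +143.6° + 30.2° = +173.8°.
(The naïve average (+143.6 + -156.0)/2 = -6.2° is on the wrong side of the globe.)

+173.8°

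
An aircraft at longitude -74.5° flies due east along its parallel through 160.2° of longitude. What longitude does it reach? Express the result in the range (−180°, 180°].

+85.7°

Start at -74.5°; shift +160.2° → +85.7°.
+85.7° already lies in (−180°, 180°].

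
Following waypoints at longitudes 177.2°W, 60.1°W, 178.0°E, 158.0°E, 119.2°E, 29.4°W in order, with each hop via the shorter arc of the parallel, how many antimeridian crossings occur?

1

Leg 1: -177.2° → -60.1°, shortest Δλ = 117.1° (east) — does not cross 180°.
Leg 2: -60.1° → +178.0°, shortest Δλ = -121.9° (west) — crosses 180°.
Leg 3: +178.0° → +158.0°, shortest Δλ = -20.0° (west) — does not cross 180°.
Leg 4: +158.0° → +119.2°, shortest Δλ = -38.8° (west) — does not cross 180°.
Leg 5: +119.2° → -29.4°, shortest Δλ = -148.6° (west) — does not cross 180°.
Total crossings: 1.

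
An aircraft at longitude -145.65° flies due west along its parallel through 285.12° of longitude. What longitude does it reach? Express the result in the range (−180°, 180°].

Start at -145.65°; shift −285.12° → -430.77°.
-430.77° lies outside (−180°, 180°]; add 360° → -70.77°.

-70.77°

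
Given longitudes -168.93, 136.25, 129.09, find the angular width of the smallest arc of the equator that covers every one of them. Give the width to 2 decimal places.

61.98°

Sort the longitudes: -168.93°, +129.09°, +136.25°.
Eastward gaps between consecutive values (wrapping around): 298.02°, 7.16°, 54.82°.
Largest gap = 298.02° ⇒ minimal covering band is its complement: 360° − 298.02° = 61.98°.
Band runs from +129.09° eastward to -168.93°, crossing the antimeridian.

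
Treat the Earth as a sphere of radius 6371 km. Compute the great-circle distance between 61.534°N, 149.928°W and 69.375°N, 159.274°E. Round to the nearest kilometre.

2417 km

Δλ = 159.274 − -149.928 = 309.202°; wrapped into (−180°, 180°]: -50.798°.
Δφ = 69.375 − 61.534 = 7.841°.
a = sin²(Δφ/2) + cos φ₁ · cos φ₂ · sin²(Δλ/2) = 0.035563.
c = 2·atan2(√a, √(1−a)) = 0.37943 rad → d = 6371·c ≈ 2417.37 km.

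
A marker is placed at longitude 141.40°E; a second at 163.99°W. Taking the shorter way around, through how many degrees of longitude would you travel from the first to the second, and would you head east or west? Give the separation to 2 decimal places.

Raw difference: -163.99 − 141.40 = -305.39°.
Normalise into (−180°, 180°]: -305.39° + 360° = 54.61°.
Positive ⇒ the second point lies to the east; separation 54.61°.

54.61° east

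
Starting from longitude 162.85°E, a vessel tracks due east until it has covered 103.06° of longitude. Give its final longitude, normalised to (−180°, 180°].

Start at +162.85°; shift +103.06° → +265.91°.
+265.91° lies outside (−180°, 180°]; subtract 360° → -94.09°.

94.09°W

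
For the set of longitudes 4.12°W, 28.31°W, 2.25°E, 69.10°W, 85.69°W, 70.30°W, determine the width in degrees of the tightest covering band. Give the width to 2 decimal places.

87.94°

Sort the longitudes: -85.69°, -70.30°, -69.10°, -28.31°, -4.12°, +2.25°.
Eastward gaps between consecutive values (wrapping around): 15.39°, 1.20°, 40.79°, 24.19°, 6.37°, 272.06°.
Largest gap = 272.06° ⇒ minimal covering band is its complement: 360° − 272.06° = 87.94°.
Band runs from -85.69° eastward to +2.25°.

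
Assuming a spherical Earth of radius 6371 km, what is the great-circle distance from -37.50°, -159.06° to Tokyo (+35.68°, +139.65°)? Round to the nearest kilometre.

10297 km

Δλ = 139.65 − -159.06 = 298.71°; wrapped into (−180°, 180°]: -61.29°.
Δφ = 35.68 − -37.50 = 73.18°.
a = sin²(Δφ/2) + cos φ₁ · cos φ₂ · sin²(Δλ/2) = 0.522748.
c = 2·atan2(√a, √(1−a)) = 1.61631 rad → d = 6371·c ≈ 10297.49 km.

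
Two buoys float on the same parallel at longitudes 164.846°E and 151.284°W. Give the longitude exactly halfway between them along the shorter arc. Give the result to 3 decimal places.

173.219°W

Signed shortest Δλ from +164.846° to -151.284° is +43.870°.
Midpoint longitude = +164.846° + (+43.870°)/2 = +164.846° + 21.935° = +186.781°.
Normalise into (−180°, 180°]: -173.219°.
(The naïve average (+164.846 + -151.284)/2 = 6.781° is on the wrong side of the globe.)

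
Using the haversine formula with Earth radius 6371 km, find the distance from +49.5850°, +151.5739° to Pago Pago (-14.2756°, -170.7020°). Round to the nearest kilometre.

Δλ = -170.7020 − 151.5739 = -322.2759°; wrapped into (−180°, 180°]: 37.7241°.
Δφ = -14.2756 − 49.5850 = -63.8606°.
a = sin²(Δφ/2) + cos φ₁ · cos φ₂ · sin²(Δλ/2) = 0.345390.
c = 2·atan2(√a, √(1−a)) = 1.25642 rad → d = 6371·c ≈ 8004.67 km.

8005 km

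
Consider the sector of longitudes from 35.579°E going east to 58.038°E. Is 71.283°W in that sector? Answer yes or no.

No

Band width going east from +35.579° to +58.038°: ((58.038 − 35.579) mod 360) = 22.459°.
Offset of -71.283° east of the west edge: ((-71.283 − 35.579) mod 360) = 253.138°.
253.138° > 22.459° ⇒ outside.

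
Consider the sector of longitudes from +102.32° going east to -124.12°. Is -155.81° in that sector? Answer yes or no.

Band width going east from +102.32° to -124.12°: ((-124.12 − 102.32) mod 360) = 133.56°.
Offset of -155.81° east of the west edge: ((-155.81 − 102.32) mod 360) = 101.87°.
101.87° ≤ 133.56° ⇒ inside.

Yes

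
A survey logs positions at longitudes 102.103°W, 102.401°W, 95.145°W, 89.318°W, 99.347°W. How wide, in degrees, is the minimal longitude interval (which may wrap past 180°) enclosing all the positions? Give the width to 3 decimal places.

13.083°

Sort the longitudes: -102.401°, -102.103°, -99.347°, -95.145°, -89.318°.
Eastward gaps between consecutive values (wrapping around): 0.298°, 2.756°, 4.202°, 5.827°, 346.917°.
Largest gap = 346.917° ⇒ minimal covering band is its complement: 360° − 346.917° = 13.083°.
Band runs from -102.401° eastward to -89.318°.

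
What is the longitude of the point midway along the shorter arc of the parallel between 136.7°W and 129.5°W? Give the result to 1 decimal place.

Signed shortest Δλ from -136.7° to -129.5° is +7.2°.
Midpoint longitude = -136.7° + (+7.2°)/2 = -136.7° + 3.6° = -133.1°.

133.1°W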